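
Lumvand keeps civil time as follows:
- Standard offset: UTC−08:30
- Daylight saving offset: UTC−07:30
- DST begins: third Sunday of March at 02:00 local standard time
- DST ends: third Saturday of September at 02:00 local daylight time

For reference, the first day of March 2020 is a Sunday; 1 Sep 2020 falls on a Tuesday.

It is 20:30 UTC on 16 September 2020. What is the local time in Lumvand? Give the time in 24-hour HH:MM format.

13:00

1 March 2020 is a Sunday, so the first Sunday is March 1 and the third is March 15.
1 September 2020 is a Tuesday, so the first Saturday is September 5 and the third is September 19.
At the standard offset (UTC−08:30), 20:30 UTC − 8h30m = 12:00 Lumvand standard time.
Daylight saving runs 15 March – 19 September; the standard-time date in Lumvand, 16 September 2020, is inside that window, so Lumvand is at UTC−07:30.
20:30 UTC − 7h30m = 13:00 local.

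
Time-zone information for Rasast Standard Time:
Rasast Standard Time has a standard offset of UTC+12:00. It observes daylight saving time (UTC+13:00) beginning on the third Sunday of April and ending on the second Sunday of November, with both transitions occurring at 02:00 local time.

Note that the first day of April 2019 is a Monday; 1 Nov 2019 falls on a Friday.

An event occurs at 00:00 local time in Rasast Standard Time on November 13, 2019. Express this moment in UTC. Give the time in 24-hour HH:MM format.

1 April 2019 is a Monday, so the first Sunday is April 7 and the third is April 21.
1 November 2019 is a Friday, so the first Sunday is November 3 and the second is November 10.
November 13, 2019 is outside the daylight-saving period (21 April – 10 November), so Rasast Standard Time is on standard time, UTC+12:00.
00:00 local − 12h = 12:00 UTC (rolling into the previous day, 12 November 2019).

12:00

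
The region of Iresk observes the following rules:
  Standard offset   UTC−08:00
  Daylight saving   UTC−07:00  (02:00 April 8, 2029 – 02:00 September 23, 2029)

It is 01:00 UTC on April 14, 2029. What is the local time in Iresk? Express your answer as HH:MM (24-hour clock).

At the standard offset (UTC−08:00), 01:00 UTC − 8h = 17:00 Iresk standard time (rolling into the previous day, 13 April 2029).
Daylight saving runs 8 April – 23 September; the standard-time date in Iresk, April 13, 2029, is inside that window, so Iresk is at UTC−07:00.
01:00 UTC − 7h = 18:00 local (rolling into the previous day, 13 April 2029).

18:00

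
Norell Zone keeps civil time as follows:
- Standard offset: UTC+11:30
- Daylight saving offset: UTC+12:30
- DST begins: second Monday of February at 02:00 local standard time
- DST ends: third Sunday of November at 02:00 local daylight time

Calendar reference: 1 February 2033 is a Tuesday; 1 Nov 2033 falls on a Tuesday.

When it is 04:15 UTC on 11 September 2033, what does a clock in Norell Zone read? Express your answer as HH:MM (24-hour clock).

16:45

1 February 2033 is a Tuesday, so the first Monday is February 7 and the second is February 14.
1 November 2033 is a Tuesday, so the first Sunday is November 6 and the third is November 20.
At the standard offset (UTC+11:30), 04:15 UTC + 11h30m = 15:45 Norell Zone standard time.
The standard-time date in Norell Zone, 11 September 2033, falls between 14 February and 20 November, so daylight saving is in effect and Norell Zone is at UTC+12:30.
04:15 UTC + 12h30m = 16:45 local.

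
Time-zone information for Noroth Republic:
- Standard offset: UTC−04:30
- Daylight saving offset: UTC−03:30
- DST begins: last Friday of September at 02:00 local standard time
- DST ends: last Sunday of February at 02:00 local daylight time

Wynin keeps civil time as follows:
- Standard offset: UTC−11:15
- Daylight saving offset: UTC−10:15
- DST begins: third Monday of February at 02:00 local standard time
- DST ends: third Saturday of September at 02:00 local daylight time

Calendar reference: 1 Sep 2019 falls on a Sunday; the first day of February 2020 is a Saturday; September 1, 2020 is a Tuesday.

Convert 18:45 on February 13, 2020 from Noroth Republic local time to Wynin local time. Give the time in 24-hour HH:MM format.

11:00

1 September 2019 is a Sunday, so Fridays fall on 6, 13, 20, 27; the last is September 27.
1 February 2020 is a Saturday, so Sundays fall on 2, 9, 16, 23; the last is February 23.
Daylight saving runs 27 September 2019 – 23 February 2020; February 13, 2020 is inside that window, so Noroth Republic is at UTC−03:30.
18:45 Noroth Republic + 3h30m = 22:15 UTC.
1 February 2020 is a Saturday, so the first Monday is February 3 and the third is February 17.
1 September 2020 is a Tuesday, so the first Saturday is September 5 and the third is September 19.
At the standard offset (UTC−11:15), 22:15 UTC − 11h15m = 11:00 Wynin standard time.
The standard-time date in Wynin, February 13, 2020, is outside the daylight-saving period (17 February – 19 September), so Wynin is on standard time, UTC−11:15.
22:15 UTC − 11h15m = 11:00 Wynin.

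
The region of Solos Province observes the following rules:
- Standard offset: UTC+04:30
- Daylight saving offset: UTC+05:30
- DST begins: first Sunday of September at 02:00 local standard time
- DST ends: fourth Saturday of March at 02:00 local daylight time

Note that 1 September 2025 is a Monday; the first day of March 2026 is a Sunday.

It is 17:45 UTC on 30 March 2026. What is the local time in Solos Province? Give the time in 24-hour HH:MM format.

1 September 2025 is a Monday, so the first Sunday is September 7.
1 March 2026 is a Sunday, so the first Saturday is March 7 and the fourth is March 28.
At the standard offset (UTC+04:30), 17:45 UTC + 4h30m = 22:15 Solos Province standard time.
The standard-time date in Solos Province, 30 March 2026, does not fall between 7 September 2025 and 28 March 2026, so daylight saving is not in effect and Solos Province is at UTC+04:30.
17:45 UTC + 4h30m = 22:15 local.

22:15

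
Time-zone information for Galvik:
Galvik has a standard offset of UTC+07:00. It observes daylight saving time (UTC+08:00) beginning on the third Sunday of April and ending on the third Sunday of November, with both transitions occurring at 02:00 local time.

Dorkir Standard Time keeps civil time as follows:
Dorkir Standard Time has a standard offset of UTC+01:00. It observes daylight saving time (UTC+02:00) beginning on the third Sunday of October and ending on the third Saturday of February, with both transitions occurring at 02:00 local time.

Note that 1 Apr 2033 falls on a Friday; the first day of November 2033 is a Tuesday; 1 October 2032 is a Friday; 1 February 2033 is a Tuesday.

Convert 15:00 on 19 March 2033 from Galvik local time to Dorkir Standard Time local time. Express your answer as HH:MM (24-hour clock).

1 April 2033 is a Friday, so the first Sunday is April 3 and the third is April 17.
1 November 2033 is a Tuesday, so the first Sunday is November 6 and the third is November 20.
19 March 2033 does not fall between 17 April and 20 November, so daylight saving is not in effect and Galvik is at UTC+07:00.
15:00 Galvik − 7h = 08:00 UTC.
1 October 2032 is a Friday, so the first Sunday is October 3 and the third is October 17.
1 February 2033 is a Tuesday, so the first Saturday is February 5 and the third is February 19.
At the standard offset (UTC+01:00), 08:00 UTC + 1h = 09:00 Dorkir Standard Time standard time.
The standard-time date in Dorkir Standard Time, 19 March 2033, does not fall between 17 October 2032 and 19 February 2033, so daylight saving is not in effect and Dorkir Standard Time is at UTC+01:00.
08:00 UTC + 1h = 09:00 Dorkir Standard Time.

09:00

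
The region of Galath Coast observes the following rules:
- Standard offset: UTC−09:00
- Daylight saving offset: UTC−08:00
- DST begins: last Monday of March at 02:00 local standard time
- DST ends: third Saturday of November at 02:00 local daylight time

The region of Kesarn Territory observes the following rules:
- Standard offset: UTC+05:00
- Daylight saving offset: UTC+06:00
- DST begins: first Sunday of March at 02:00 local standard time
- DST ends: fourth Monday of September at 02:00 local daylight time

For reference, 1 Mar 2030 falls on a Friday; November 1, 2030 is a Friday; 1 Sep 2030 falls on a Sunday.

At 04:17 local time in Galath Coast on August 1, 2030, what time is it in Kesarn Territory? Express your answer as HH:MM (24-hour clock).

1 March 2030 is a Friday, so Mondays fall on 4, 11, 18, 25; the last is March 25.
1 November 2030 is a Friday, so the first Saturday is November 2 and the third is November 16.
Daylight saving runs 25 March – 16 November; August 1, 2030 is inside that window, so Galath Coast is at UTC−08:00.
04:17 Galath Coast + 8h = 12:17 UTC.
1 March 2030 is a Friday, so the first Sunday is March 3.
1 September 2030 is a Sunday, so the first Monday is September 2 and the fourth is September 23.
At the standard offset (UTC+05:00), 12:17 UTC + 5h = 17:17 Kesarn Territory standard time.
Daylight saving runs 3 March – 23 September; the standard-time date in Kesarn Territory, August 1, 2030, is inside that window, so Kesarn Territory is at UTC+06:00.
12:17 UTC + 6h = 18:17 Kesarn Territory.

18:17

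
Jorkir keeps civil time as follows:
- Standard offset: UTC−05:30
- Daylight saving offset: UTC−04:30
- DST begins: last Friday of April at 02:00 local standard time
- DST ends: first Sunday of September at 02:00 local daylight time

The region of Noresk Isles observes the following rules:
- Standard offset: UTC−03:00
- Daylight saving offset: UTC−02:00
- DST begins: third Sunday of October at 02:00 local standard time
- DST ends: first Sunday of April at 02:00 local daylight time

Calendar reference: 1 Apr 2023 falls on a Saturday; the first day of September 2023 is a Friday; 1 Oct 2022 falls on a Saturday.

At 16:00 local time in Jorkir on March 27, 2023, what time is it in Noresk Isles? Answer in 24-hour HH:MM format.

19:30

1 April 2023 is a Saturday, so Fridays fall on 7, 14, 21, 28; the last is April 28.
1 September 2023 is a Friday, so the first Sunday is September 3.
March 27, 2023 does not fall between 28 April and 3 September, so daylight saving is not in effect and Jorkir is at UTC−05:30.
16:00 Jorkir + 5h30m = 21:30 UTC.
1 October 2022 is a Saturday, so the first Sunday is October 2 and the third is October 16.
1 April 2023 is a Saturday, so the first Sunday is April 2.
At the standard offset (UTC−03:00), 21:30 UTC − 3h = 18:30 Noresk Isles standard time.
The standard-time date in Noresk Isles, March 27, 2023, lies within the daylight-saving period (16 October 2022 – 2 April 2023), so Noresk Isles is on daylight time, UTC−02:00.
21:30 UTC − 2h = 19:30 Noresk Isles.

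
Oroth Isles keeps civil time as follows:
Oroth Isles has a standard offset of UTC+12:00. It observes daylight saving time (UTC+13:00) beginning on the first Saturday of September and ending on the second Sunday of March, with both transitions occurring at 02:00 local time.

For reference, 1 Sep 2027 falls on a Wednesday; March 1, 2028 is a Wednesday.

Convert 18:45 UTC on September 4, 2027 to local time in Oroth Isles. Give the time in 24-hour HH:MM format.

1 September 2027 is a Wednesday, so the first Saturday is September 4.
1 March 2028 is a Wednesday, so the first Sunday is March 5 and the second is March 12.
At the standard offset (UTC+12:00), 18:45 UTC + 12h = 06:45 Oroth Isles standard time (rolling into the next day, 5 September 2027).
Daylight saving runs 4 September 2027 – 12 March 2028; the standard-time date in Oroth Isles, September 5, 2027, is inside that window, so Oroth Isles is at UTC+13:00.
18:45 UTC + 13h = 07:45 local (rolling into the next day, 5 September 2027).

07:45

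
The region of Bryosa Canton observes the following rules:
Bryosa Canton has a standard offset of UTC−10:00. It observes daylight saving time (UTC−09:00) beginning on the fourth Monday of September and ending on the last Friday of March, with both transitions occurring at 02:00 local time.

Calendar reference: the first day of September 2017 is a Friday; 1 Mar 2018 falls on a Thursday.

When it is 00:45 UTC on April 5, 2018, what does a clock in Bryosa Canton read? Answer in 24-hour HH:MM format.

14:45

1 September 2017 is a Friday, so the first Monday is September 4 and the fourth is September 25.
1 March 2018 is a Thursday, so Fridays fall on 2, 9, 16, 23, 30; the last is March 30.
At the standard offset (UTC−10:00), 00:45 UTC − 10h = 14:45 Bryosa Canton standard time (rolling into the previous day, 4 April 2018).
Daylight saving runs 25 September 2017 – 30 March 2018; the standard-time date in Bryosa Canton, April 4, 2018, is outside that window, so Bryosa Canton is on standard time at UTC−10:00.
00:45 UTC − 10h = 14:45 local (rolling into the previous day, 4 April 2018).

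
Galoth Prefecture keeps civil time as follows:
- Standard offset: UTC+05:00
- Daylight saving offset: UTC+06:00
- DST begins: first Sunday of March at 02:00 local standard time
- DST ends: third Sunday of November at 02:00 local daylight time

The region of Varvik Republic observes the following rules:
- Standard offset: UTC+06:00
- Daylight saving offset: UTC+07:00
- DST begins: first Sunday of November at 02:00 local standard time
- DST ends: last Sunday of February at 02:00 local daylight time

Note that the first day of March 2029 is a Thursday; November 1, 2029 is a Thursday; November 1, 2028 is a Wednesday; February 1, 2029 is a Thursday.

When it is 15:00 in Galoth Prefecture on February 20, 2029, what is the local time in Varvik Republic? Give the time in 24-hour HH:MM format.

1 March 2029 is a Thursday, so the first Sunday is March 4.
1 November 2029 is a Thursday, so the first Sunday is November 4 and the third is November 18.
Daylight saving runs 4 March – 18 November; February 20, 2029 is outside that window, so Galoth Prefecture is on standard time at UTC+05:00.
15:00 Galoth Prefecture − 5h = 10:00 UTC.
1 November 2028 is a Wednesday, so the first Sunday is November 5.
1 February 2029 is a Thursday, so Sundays fall on 4, 11, 18, 25; the last is February 25.
At the standard offset (UTC+06:00), 10:00 UTC + 6h = 16:00 Varvik Republic standard time.
The standard-time date in Varvik Republic, February 20, 2029, falls between 5 November 2028 and 25 February 2029, so daylight saving is in effect and Varvik Republic is at UTC+07:00.
10:00 UTC + 7h = 17:00 Varvik Republic.

17:00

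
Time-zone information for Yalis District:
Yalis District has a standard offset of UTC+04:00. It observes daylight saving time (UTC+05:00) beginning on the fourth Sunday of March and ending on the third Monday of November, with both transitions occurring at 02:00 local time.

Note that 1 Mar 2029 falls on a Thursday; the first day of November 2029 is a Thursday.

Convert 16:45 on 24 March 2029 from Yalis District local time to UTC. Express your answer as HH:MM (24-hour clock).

12:45

1 March 2029 is a Thursday, so the first Sunday is March 4 and the fourth is March 25.
1 November 2029 is a Thursday, so the first Monday is November 5 and the third is November 19.
24 March 2029 does not fall between 25 March and 19 November, so daylight saving is not in effect and Yalis District is at UTC+04:00.
16:45 local − 4h = 12:45 UTC.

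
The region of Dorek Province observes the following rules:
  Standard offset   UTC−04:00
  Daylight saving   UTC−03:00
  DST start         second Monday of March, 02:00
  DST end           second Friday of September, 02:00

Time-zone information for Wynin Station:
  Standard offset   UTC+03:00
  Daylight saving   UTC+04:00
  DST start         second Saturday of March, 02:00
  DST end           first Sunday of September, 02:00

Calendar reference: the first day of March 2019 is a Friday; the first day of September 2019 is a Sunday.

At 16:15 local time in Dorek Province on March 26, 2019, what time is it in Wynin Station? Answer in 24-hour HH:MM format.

1 March 2019 is a Friday, so the first Monday is March 4 and the second is March 11.
1 September 2019 is a Sunday, so the first Friday is September 6 and the second is September 13.
March 26, 2019 lies within the daylight-saving period (11 March – 13 September), so Dorek Province is on daylight time, UTC−03:00.
16:15 Dorek Province + 3h = 19:15 UTC.
1 March 2019 is a Friday, so the first Saturday is March 2 and the second is March 9.
1 September 2019 is a Sunday, so the first Sunday is September 1.
At the standard offset (UTC+03:00), 19:15 UTC + 3h = 22:15 Wynin Station standard time.
The standard-time date in Wynin Station, March 26, 2019, falls between 9 March and 1 September, so daylight saving is in effect and Wynin Station is at UTC+04:00.
19:15 UTC + 4h = 23:15 Wynin Station.

23:15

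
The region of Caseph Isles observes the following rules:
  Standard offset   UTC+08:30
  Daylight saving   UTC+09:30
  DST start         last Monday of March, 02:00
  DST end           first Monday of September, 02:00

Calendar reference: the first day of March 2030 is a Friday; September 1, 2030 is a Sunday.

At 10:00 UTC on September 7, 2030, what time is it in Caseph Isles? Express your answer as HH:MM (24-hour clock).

18:30

1 March 2030 is a Friday, so Mondays fall on 4, 11, 18, 25; the last is March 25.
1 September 2030 is a Sunday, so the first Monday is September 2.
At the standard offset (UTC+08:30), 10:00 UTC + 8h30m = 18:30 Caseph Isles standard time.
The standard-time date in Caseph Isles, September 7, 2030, is outside the daylight-saving period (25 March – 2 September), so Caseph Isles is on standard time, UTC+08:30.
10:00 UTC + 8h30m = 18:30 local.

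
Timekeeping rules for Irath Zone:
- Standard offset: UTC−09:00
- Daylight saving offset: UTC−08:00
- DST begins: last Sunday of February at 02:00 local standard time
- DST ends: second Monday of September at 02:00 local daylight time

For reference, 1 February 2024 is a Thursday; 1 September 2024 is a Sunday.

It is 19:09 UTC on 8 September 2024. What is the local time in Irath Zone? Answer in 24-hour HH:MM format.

11:09

1 February 2024 is a Thursday, so Sundays fall on 4, 11, 18, 25; the last is February 25.
1 September 2024 is a Sunday, so the first Monday is September 2 and the second is September 9.
At the standard offset (UTC−09:00), 19:09 UTC − 9h = 10:09 Irath Zone standard time.
The standard-time date in Irath Zone, 8 September 2024, lies within the daylight-saving period (25 February – 9 September), so Irath Zone is on daylight time, UTC−08:00.
19:09 UTC − 8h = 11:09 local.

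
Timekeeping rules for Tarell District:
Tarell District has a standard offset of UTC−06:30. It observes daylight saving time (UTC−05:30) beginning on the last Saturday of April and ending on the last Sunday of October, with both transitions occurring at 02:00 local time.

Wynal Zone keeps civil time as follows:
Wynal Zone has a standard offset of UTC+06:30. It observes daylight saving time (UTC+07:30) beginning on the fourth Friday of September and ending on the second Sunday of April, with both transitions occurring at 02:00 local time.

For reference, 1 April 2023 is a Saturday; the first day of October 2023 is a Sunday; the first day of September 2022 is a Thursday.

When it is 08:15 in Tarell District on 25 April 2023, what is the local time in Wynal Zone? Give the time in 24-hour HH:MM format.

21:15

1 April 2023 is a Saturday, so Saturdays fall on 1, 8, 15, 22, 29; the last is April 29.
1 October 2023 is a Sunday, so Sundays fall on 1, 8, 15, 22, 29; the last is October 29.
25 April 2023 is outside the daylight-saving period (29 April – 29 October), so Tarell District is on standard time, UTC−06:30.
08:15 Tarell District + 6h30m = 14:45 UTC.
1 September 2022 is a Thursday, so the first Friday is September 2 and the fourth is September 23.
1 April 2023 is a Saturday, so the first Sunday is April 2 and the second is April 9.
At the standard offset (UTC+06:30), 14:45 UTC + 6h30m = 21:15 Wynal Zone standard time.
The standard-time date in Wynal Zone, 25 April 2023, is outside the daylight-saving period (23 September 2022 – 9 April 2023), so Wynal Zone is on standard time, UTC+06:30.
14:45 UTC + 6h30m = 21:15 Wynal Zone.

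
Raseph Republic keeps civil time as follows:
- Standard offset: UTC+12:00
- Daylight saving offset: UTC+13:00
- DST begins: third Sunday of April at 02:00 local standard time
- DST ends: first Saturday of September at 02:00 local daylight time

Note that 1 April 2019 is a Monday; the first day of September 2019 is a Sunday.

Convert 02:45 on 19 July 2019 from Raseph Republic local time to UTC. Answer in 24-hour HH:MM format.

13:45

1 April 2019 is a Monday, so the first Sunday is April 7 and the third is April 21.
1 September 2019 is a Sunday, so the first Saturday is September 7.
19 July 2019 lies within the daylight-saving period (21 April – 7 September), so Raseph Republic is on daylight time, UTC+13:00.
02:45 local − 13h = 13:45 UTC (rolling into the previous day, 18 July 2019).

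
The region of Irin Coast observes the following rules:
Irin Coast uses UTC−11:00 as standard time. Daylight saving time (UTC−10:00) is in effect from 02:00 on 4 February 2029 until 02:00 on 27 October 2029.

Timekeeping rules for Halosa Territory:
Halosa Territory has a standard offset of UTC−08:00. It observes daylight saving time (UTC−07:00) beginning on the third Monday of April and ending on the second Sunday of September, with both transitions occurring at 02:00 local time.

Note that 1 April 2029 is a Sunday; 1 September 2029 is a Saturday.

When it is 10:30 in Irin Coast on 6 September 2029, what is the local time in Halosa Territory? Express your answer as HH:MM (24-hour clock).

13:30

6 September 2029 lies within the daylight-saving period (4 February – 27 October), so Irin Coast is on daylight time, UTC−10:00.
10:30 Irin Coast + 10h = 20:30 UTC.
1 April 2029 is a Sunday, so the first Monday is April 2 and the third is April 16.
1 September 2029 is a Saturday, so the first Sunday is September 2 and the second is September 9.
At the standard offset (UTC−08:00), 20:30 UTC − 8h = 12:30 Halosa Territory standard time.
The standard-time date in Halosa Territory, 6 September 2029, lies within the daylight-saving period (16 April – 9 September), so Halosa Territory is on daylight time, UTC−07:00.
20:30 UTC − 7h = 13:30 Halosa Territory.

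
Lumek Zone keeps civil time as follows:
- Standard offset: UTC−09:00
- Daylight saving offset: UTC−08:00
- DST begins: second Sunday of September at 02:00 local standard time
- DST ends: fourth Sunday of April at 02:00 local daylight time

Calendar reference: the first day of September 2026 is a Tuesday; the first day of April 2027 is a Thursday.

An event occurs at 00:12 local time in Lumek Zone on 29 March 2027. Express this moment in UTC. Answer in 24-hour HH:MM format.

1 September 2026 is a Tuesday, so the first Sunday is September 6 and the second is September 13.
1 April 2027 is a Thursday, so the first Sunday is April 4 and the fourth is April 25.
Daylight saving runs 13 September 2026 – 25 April 2027; 29 March 2027 is inside that window, so Lumek Zone is at UTC−08:00.
00:12 local + 8h = 08:12 UTC.

08:12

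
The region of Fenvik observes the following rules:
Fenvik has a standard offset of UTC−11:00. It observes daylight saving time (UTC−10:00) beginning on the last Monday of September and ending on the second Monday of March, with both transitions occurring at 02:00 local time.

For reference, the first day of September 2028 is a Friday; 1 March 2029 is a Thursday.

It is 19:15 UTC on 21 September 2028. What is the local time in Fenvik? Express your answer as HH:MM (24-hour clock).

1 September 2028 is a Friday, so Mondays fall on 4, 11, 18, 25; the last is September 25.
1 March 2029 is a Thursday, so the first Monday is March 5 and the second is March 12.
At the standard offset (UTC−11:00), 19:15 UTC − 11h = 08:15 Fenvik standard time.
The standard-time date in Fenvik, 21 September 2028, is outside the daylight-saving period (25 September 2028 – 12 March 2029), so Fenvik is on standard time, UTC−11:00.
19:15 UTC − 11h = 08:15 local.

08:15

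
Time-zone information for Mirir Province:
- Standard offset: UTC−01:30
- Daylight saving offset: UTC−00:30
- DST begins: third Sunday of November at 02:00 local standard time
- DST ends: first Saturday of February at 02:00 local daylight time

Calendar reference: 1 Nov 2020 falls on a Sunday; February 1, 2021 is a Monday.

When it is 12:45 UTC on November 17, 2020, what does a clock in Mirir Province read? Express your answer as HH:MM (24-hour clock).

12:15

1 November 2020 is a Sunday, so the first Sunday is November 1 and the third is November 15.
1 February 2021 is a Monday, so the first Saturday is February 6.
At the standard offset (UTC−01:30), 12:45 UTC − 1h30m = 11:15 Mirir Province standard time.
Daylight saving runs 15 November 2020 – 6 February 2021; the standard-time date in Mirir Province, November 17, 2020, is inside that window, so Mirir Province is at UTC−00:30.
12:45 UTC − 0h30m = 12:15 local.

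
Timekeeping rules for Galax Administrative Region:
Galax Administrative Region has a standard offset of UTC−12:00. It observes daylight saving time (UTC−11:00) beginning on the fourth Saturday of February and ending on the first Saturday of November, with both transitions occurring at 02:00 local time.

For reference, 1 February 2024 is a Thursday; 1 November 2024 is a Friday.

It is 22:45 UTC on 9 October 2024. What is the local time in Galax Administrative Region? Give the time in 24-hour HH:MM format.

11:45

1 February 2024 is a Thursday, so the first Saturday is February 3 and the fourth is February 24.
1 November 2024 is a Friday, so the first Saturday is November 2.
At the standard offset (UTC−12:00), 22:45 UTC − 12h = 10:45 Galax Administrative Region standard time.
Daylight saving runs 24 February – 2 November; the standard-time date in Galax Administrative Region, 9 October 2024, is inside that window, so Galax Administrative Region is at UTC−11:00.
22:45 UTC − 11h = 11:45 local.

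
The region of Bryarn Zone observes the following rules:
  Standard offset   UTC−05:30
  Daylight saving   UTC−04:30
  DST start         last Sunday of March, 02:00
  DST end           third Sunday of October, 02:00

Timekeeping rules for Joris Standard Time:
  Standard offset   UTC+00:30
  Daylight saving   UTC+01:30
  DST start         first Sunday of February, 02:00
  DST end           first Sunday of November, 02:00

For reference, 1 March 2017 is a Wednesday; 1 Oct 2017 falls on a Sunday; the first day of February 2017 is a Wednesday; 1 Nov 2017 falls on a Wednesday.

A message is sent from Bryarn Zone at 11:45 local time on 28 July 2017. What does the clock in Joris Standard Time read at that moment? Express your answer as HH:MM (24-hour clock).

1 March 2017 is a Wednesday, so Sundays fall on 5, 12, 19, 26; the last is March 26.
1 October 2017 is a Sunday, so the first Sunday is October 1 and the third is October 15.
28 July 2017 falls between 26 March and 15 October, so daylight saving is in effect and Bryarn Zone is at UTC−04:30.
11:45 Bryarn Zone + 4h30m = 16:15 UTC.
1 February 2017 is a Wednesday, so the first Sunday is February 5.
1 November 2017 is a Wednesday, so the first Sunday is November 5.
At the standard offset (UTC+00:30), 16:15 UTC + 0h30m = 16:45 Joris Standard Time standard time.
The standard-time date in Joris Standard Time, 28 July 2017, falls between 5 February and 5 November, so daylight saving is in effect and Joris Standard Time is at UTC+01:30.
16:15 UTC + 1h30m = 17:45 Joris Standard Time.

17:45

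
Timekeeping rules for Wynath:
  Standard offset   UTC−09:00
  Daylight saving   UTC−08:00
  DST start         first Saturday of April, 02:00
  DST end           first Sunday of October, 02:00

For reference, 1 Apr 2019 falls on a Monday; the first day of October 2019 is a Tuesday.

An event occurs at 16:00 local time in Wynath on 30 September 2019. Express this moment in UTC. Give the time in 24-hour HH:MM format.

1 April 2019 is a Monday, so the first Saturday is April 6.
1 October 2019 is a Tuesday, so the first Sunday is October 6.
30 September 2019 falls between 6 April and 6 October, so daylight saving is in effect and Wynath is at UTC−08:00.
16:00 local + 8h = 00:00 UTC (rolling into the next day, 1 October 2019).

00:00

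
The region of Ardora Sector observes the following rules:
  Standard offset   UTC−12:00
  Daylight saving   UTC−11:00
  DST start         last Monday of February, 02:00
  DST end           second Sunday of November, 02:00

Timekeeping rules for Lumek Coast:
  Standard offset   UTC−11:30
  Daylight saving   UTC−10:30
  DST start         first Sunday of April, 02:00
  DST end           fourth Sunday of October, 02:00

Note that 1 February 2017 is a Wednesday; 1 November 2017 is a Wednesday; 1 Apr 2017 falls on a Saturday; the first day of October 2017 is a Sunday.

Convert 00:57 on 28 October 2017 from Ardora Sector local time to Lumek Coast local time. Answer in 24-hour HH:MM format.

1 February 2017 is a Wednesday, so Mondays fall on 6, 13, 20, 27; the last is February 27.
1 November 2017 is a Wednesday, so the first Sunday is November 5 and the second is November 12.
Daylight saving runs 27 February – 12 November; 28 October 2017 is inside that window, so Ardora Sector is at UTC−11:00.
00:57 Ardora Sector + 11h = 11:57 UTC.
1 April 2017 is a Saturday, so the first Sunday is April 2.
1 October 2017 is a Sunday, so the first Sunday is October 1 and the fourth is October 22.
At the standard offset (UTC−11:30), 11:57 UTC − 11h30m = 00:27 Lumek Coast standard time.
Daylight saving runs 2 April – 22 October; the standard-time date in Lumek Coast, 28 October 2017, is outside that window, so Lumek Coast is on standard time at UTC−11:30.
11:57 UTC − 11h30m = 00:27 Lumek Coast.

00:27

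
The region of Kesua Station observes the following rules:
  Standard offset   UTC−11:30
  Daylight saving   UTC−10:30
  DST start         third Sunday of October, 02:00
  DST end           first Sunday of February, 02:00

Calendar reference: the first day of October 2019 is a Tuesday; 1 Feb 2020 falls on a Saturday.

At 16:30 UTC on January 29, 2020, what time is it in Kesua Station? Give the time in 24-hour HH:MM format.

06:00

1 October 2019 is a Tuesday, so the first Sunday is October 6 and the third is October 20.
1 February 2020 is a Saturday, so the first Sunday is February 2.
At the standard offset (UTC−11:30), 16:30 UTC − 11h30m = 05:00 Kesua Station standard time.
The standard-time date in Kesua Station, January 29, 2020, lies within the daylight-saving period (20 October 2019 – 2 February 2020), so Kesua Station is on daylight time, UTC−10:30.
16:30 UTC − 10h30m = 06:00 local.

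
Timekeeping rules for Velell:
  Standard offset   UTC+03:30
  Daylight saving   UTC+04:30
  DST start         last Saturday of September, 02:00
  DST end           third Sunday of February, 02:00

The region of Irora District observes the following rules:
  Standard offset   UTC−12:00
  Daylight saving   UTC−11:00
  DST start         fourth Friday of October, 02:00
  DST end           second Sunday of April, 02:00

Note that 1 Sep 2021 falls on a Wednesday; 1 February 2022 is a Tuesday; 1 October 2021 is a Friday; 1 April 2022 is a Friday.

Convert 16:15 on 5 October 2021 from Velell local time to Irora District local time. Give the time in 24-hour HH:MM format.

1 September 2021 is a Wednesday, so Saturdays fall on 4, 11, 18, 25; the last is September 25.
1 February 2022 is a Tuesday, so the first Sunday is February 6 and the third is February 20.
5 October 2021 lies within the daylight-saving period (25 September 2021 – 20 February 2022), so Velell is on daylight time, UTC+04:30.
16:15 Velell − 4h30m = 11:45 UTC.
1 October 2021 is a Friday, so the first Friday is October 1 and the fourth is October 22.
1 April 2022 is a Friday, so the first Sunday is April 3 and the second is April 10.
At the standard offset (UTC−12:00), 11:45 UTC − 12h = 23:45 Irora District standard time (rolling into the previous day, 4 October 2021).
The standard-time date in Irora District, 4 October 2021, is outside the daylight-saving period (22 October 2021 – 10 April 2022), so Irora District is on standard time, UTC−12:00.
11:45 UTC − 12h = 23:45 Irora District (rolling into the previous day, 4 October 2021).

23:45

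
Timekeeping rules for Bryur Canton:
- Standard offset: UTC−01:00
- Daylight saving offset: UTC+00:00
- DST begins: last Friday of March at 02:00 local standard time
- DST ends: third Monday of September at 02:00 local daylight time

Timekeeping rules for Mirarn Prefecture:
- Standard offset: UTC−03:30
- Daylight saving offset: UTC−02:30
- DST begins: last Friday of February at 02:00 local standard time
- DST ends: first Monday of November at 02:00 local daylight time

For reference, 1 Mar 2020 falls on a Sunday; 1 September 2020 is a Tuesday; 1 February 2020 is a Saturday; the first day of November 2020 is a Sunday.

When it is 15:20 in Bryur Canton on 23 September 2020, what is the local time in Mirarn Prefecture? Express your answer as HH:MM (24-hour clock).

1 March 2020 is a Sunday, so Fridays fall on 6, 13, 20, 27; the last is March 27.
1 September 2020 is a Tuesday, so the first Monday is September 7 and the third is September 21.
23 September 2020 is outside the daylight-saving period (27 March – 21 September), so Bryur Canton is on standard time, UTC−01:00.
15:20 Bryur Canton + 1h = 16:20 UTC.
1 February 2020 is a Saturday, so Fridays fall on 7, 14, 21, 28; the last is February 28.
1 November 2020 is a Sunday, so the first Monday is November 2.
At the standard offset (UTC−03:30), 16:20 UTC − 3h30m = 12:50 Mirarn Prefecture standard time.
Daylight saving runs 28 February – 2 November; the standard-time date in Mirarn Prefecture, 23 September 2020, is inside that window, so Mirarn Prefecture is at UTC−02:30.
16:20 UTC − 2h30m = 13:50 Mirarn Prefecture.

13:50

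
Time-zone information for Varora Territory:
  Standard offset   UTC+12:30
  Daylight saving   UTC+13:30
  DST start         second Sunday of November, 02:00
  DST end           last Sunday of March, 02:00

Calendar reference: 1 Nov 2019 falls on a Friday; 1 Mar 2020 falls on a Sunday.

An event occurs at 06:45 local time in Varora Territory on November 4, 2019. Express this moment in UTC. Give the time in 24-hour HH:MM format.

1 November 2019 is a Friday, so the first Sunday is November 3 and the second is November 10.
1 March 2020 is a Sunday, so Sundays fall on 1, 8, 15, 22, 29; the last is March 29.
November 4, 2019 does not fall between 10 November 2019 and 29 March 2020, so daylight saving is not in effect and Varora Territory is at UTC+12:30.
06:45 local − 12h30m = 18:15 UTC (rolling into the previous day, 3 November 2019).

18:15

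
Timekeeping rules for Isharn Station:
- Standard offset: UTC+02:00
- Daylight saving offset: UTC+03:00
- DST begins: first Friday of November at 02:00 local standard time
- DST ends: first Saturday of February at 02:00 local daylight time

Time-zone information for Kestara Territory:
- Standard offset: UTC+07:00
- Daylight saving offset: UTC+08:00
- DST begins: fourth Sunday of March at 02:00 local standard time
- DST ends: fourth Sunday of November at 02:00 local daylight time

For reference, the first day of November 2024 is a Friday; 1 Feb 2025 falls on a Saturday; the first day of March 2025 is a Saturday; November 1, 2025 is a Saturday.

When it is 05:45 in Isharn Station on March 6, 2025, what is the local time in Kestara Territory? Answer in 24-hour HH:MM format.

1 November 2024 is a Friday, so the first Friday is November 1.
1 February 2025 is a Saturday, so the first Saturday is February 1.
March 6, 2025 is outside the daylight-saving period (1 November 2024 – 1 February 2025), so Isharn Station is on standard time, UTC+02:00.
05:45 Isharn Station − 2h = 03:45 UTC.
1 March 2025 is a Saturday, so the first Sunday is March 2 and the fourth is March 23.
1 November 2025 is a Saturday, so the first Sunday is November 2 and the fourth is November 23.
At the standard offset (UTC+07:00), 03:45 UTC + 7h = 10:45 Kestara Territory standard time.
The standard-time date in Kestara Territory, March 6, 2025, is outside the daylight-saving period (23 March – 23 November), so Kestara Territory is on standard time, UTC+07:00.
03:45 UTC + 7h = 10:45 Kestara Territory.

10:45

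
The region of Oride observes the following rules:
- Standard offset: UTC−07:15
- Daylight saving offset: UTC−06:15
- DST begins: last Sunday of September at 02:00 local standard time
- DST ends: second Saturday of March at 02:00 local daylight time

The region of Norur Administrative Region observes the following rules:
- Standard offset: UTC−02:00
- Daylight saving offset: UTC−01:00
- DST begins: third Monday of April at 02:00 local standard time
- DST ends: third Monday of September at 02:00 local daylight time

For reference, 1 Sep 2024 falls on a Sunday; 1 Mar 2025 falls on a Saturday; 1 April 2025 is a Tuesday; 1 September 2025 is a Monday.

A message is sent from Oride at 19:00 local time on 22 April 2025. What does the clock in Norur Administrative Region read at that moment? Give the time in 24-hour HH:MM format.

01:15

1 September 2024 is a Sunday, so Sundays fall on 1, 8, 15, 22, 29; the last is September 29.
1 March 2025 is a Saturday, so the first Saturday is March 1 and the second is March 8.
Daylight saving runs 29 September 2024 – 8 March 2025; 22 April 2025 is outside that window, so Oride is on standard time at UTC−07:15.
19:00 Oride + 7h15m = 02:15 UTC (rolling into the next day, 23 April 2025).
1 April 2025 is a Tuesday, so the first Monday is April 7 and the third is April 21.
1 September 2025 is a Monday, so the first Monday is September 1 and the third is September 15.
At the standard offset (UTC−02:00), 02:15 UTC − 2h = 00:15 Norur Administrative Region standard time.
Daylight saving runs 21 April – 15 September; the standard-time date in Norur Administrative Region, 23 April 2025, is inside that window, so Norur Administrative Region is at UTC−01:00.
02:15 UTC − 1h = 01:15 Norur Administrative Region.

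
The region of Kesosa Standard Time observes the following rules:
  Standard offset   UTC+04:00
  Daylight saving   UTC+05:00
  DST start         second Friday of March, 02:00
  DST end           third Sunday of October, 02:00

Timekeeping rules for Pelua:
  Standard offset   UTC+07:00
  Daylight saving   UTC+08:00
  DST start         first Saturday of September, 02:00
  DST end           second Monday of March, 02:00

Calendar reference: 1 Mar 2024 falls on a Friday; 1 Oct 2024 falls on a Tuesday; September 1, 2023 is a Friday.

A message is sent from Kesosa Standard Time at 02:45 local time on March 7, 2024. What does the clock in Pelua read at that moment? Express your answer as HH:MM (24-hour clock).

06:45

1 March 2024 is a Friday, so the first Friday is March 1 and the second is March 8.
1 October 2024 is a Tuesday, so the first Sunday is October 6 and the third is October 20.
March 7, 2024 does not fall between 8 March and 20 October, so daylight saving is not in effect and Kesosa Standard Time is at UTC+04:00.
02:45 Kesosa Standard Time − 4h = 22:45 UTC (rolling into the previous day, 6 March 2024).
1 September 2023 is a Friday, so the first Saturday is September 2.
1 March 2024 is a Friday, so the first Monday is March 4 and the second is March 11.
At the standard offset (UTC+07:00), 22:45 UTC + 7h = 05:45 Pelua standard time (rolling into the next day, 7 March 2024).
The standard-time date in Pelua, March 7, 2024, falls between 2 September 2023 and 11 March 2024, so daylight saving is in effect and Pelua is at UTC+08:00.
22:45 UTC + 8h = 06:45 Pelua (rolling into the next day, 7 March 2024).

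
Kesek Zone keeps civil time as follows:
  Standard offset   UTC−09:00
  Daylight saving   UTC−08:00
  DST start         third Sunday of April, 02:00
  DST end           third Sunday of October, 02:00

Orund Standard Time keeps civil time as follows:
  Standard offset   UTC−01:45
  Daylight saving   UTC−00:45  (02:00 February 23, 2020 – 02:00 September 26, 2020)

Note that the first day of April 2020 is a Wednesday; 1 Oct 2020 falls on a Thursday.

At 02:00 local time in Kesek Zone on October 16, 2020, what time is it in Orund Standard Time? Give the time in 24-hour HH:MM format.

08:15

1 April 2020 is a Wednesday, so the first Sunday is April 5 and the third is April 19.
1 October 2020 is a Thursday, so the first Sunday is October 4 and the third is October 18.
Daylight saving runs 19 April – 18 October; October 16, 2020 is inside that window, so Kesek Zone is at UTC−08:00.
02:00 Kesek Zone + 8h = 10:00 UTC.
At the standard offset (UTC−01:45), 10:00 UTC − 1h45m = 08:15 Orund Standard Time standard time.
Daylight saving runs 23 February – 26 September; the standard-time date in Orund Standard Time, October 16, 2020, is outside that window, so Orund Standard Time is on standard time at UTC−01:45.
10:00 UTC − 1h45m = 08:15 Orund Standard Time.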